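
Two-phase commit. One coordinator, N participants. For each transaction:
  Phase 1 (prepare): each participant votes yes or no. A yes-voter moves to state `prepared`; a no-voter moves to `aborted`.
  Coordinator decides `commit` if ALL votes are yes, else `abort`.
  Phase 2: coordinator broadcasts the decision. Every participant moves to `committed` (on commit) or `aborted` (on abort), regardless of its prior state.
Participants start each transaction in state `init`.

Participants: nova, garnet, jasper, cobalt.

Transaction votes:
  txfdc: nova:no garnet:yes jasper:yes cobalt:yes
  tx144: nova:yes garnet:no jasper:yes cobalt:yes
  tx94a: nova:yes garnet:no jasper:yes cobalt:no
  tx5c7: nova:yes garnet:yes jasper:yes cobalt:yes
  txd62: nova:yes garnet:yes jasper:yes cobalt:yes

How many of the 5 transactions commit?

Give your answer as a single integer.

txfdc: no from nova -> abort (commits=0)
tx144: no from garnet -> abort (commits=0)
tx94a: no from garnet, cobalt -> abort (commits=0)
tx5c7: all yes -> commit (commits=1)
txd62: all yes -> commit (commits=2)

Answer: 2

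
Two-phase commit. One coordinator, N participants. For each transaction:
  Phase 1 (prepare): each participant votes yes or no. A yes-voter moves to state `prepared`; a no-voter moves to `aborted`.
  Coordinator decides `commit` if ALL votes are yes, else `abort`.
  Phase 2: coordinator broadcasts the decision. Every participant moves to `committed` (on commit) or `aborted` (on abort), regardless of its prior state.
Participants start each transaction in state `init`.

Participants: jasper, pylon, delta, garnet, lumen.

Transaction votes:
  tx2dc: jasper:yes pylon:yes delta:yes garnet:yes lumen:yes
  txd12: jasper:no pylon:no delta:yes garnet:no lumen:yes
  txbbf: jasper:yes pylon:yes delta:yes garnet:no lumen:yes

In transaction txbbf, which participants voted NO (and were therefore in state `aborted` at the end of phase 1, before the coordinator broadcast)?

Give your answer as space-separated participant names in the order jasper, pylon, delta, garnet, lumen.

Txn txbbf phase 1: jasper yes -> prepared; pylon yes -> prepared; delta yes -> prepared; garnet no -> aborted; lumen yes -> prepared

Answer: garnet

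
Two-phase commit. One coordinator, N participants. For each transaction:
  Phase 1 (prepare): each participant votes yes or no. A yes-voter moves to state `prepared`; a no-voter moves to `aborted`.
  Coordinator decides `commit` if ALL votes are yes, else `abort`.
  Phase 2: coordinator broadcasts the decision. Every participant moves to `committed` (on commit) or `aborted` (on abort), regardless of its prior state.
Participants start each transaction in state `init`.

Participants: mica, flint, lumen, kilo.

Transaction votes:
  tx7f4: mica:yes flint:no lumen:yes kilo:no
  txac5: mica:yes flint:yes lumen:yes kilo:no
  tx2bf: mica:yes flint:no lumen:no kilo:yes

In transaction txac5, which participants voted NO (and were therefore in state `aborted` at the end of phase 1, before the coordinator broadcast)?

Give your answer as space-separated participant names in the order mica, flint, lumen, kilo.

Txn txac5 phase 1: mica yes -> prepared; flint yes -> prepared; lumen yes -> prepared; kilo no -> aborted

Answer: kilo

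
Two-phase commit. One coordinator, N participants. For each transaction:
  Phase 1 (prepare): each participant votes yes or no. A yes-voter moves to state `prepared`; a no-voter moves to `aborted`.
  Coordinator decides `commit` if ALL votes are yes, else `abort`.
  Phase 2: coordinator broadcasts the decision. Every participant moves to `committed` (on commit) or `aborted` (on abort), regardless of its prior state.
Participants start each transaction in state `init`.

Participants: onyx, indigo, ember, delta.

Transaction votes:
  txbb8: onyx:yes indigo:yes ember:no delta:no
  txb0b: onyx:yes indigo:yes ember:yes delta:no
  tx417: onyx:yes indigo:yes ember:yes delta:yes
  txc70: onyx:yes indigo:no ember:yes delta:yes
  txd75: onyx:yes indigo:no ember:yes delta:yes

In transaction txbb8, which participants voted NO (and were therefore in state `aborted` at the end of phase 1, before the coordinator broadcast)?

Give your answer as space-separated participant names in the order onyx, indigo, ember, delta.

Answer: ember delta

Derivation:
Txn txbb8 phase 1: onyx yes -> prepared; indigo yes -> prepared; ember no -> aborted; delta no -> aborted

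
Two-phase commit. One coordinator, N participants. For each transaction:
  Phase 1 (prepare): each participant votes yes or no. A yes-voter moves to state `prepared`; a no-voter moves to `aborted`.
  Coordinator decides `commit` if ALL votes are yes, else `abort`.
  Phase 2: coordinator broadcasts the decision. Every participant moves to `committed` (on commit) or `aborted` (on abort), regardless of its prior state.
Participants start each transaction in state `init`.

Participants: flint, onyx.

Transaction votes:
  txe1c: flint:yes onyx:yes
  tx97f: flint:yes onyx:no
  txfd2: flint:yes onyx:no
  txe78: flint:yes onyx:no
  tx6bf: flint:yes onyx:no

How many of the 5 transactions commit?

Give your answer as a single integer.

txe1c: all yes -> commit (commits=1)
tx97f: no from onyx -> abort (commits=1)
txfd2: no from onyx -> abort (commits=1)
txe78: no from onyx -> abort (commits=1)
tx6bf: no from onyx -> abort (commits=1)

Answer: 1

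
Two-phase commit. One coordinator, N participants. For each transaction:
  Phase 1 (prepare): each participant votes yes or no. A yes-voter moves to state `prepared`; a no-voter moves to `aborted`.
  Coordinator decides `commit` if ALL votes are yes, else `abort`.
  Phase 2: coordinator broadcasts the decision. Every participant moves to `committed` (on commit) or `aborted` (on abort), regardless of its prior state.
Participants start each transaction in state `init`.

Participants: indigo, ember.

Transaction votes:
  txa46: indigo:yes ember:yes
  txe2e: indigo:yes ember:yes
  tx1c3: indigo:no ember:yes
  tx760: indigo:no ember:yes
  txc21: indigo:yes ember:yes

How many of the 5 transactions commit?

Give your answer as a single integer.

Answer: 3

Derivation:
txa46: all yes -> commit (commits=1)
txe2e: all yes -> commit (commits=2)
tx1c3: no from indigo -> abort (commits=2)
tx760: no from indigo -> abort (commits=2)
txc21: all yes -> commit (commits=3)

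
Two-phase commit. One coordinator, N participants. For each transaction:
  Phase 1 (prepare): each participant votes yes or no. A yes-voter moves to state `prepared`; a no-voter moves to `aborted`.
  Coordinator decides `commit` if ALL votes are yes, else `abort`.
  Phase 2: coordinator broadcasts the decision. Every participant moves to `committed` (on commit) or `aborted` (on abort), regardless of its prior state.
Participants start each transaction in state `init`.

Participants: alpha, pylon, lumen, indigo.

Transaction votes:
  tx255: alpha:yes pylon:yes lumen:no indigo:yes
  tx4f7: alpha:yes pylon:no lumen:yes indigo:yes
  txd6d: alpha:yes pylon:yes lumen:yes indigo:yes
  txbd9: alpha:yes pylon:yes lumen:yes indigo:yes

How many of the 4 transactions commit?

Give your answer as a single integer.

tx255: no from lumen -> abort (commits=0)
tx4f7: no from pylon -> abort (commits=0)
txd6d: all yes -> commit (commits=1)
txbd9: all yes -> commit (commits=2)

Answer: 2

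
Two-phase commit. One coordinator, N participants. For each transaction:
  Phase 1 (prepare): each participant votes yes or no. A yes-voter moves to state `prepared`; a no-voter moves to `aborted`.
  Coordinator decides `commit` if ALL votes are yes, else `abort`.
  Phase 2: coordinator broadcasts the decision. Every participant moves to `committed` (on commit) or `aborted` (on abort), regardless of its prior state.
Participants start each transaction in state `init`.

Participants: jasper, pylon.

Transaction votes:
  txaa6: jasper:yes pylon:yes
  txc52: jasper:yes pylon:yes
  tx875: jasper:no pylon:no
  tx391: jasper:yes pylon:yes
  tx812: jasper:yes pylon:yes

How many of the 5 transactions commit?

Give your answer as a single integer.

Answer: 4

Derivation:
txaa6: all yes -> commit (commits=1)
txc52: all yes -> commit (commits=2)
tx875: no from jasper, pylon -> abort (commits=2)
tx391: all yes -> commit (commits=3)
tx812: all yes -> commit (commits=4)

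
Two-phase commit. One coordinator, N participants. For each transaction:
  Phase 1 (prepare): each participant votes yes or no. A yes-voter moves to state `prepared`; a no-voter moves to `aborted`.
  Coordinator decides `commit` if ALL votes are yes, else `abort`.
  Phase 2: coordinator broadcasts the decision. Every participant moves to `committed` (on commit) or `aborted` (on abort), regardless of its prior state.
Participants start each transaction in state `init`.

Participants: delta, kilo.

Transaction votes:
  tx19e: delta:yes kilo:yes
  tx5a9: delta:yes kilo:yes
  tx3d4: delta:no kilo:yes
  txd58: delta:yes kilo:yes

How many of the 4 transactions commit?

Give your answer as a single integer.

Answer: 3

Derivation:
tx19e: all yes -> commit (commits=1)
tx5a9: all yes -> commit (commits=2)
tx3d4: no from delta -> abort (commits=2)
txd58: all yes -> commit (commits=3)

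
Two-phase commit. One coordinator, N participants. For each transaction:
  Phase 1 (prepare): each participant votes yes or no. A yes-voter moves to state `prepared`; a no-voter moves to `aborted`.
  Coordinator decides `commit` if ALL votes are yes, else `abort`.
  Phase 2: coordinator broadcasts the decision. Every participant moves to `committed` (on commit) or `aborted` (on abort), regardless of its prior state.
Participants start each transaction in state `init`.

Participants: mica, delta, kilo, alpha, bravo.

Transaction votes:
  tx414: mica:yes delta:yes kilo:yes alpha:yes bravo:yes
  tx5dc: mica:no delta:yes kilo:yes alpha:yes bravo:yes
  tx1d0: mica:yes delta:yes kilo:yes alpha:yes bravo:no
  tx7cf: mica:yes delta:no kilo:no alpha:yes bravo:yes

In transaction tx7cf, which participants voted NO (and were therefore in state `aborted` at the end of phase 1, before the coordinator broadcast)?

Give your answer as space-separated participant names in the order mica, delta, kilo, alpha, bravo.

Answer: delta kilo

Derivation:
Txn tx7cf phase 1: mica yes -> prepared; delta no -> aborted; kilo no -> aborted; alpha yes -> prepared; bravo yes -> prepared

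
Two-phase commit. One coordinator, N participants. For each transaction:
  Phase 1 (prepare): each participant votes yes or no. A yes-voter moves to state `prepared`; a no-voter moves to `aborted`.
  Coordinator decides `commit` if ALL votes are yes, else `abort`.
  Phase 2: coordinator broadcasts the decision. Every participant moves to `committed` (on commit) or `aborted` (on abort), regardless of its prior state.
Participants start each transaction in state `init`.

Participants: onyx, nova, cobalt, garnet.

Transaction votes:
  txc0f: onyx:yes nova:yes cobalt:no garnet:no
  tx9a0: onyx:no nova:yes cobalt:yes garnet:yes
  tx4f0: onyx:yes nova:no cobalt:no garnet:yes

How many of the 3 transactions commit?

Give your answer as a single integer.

txc0f: no from cobalt, garnet -> abort (commits=0)
tx9a0: no from onyx -> abort (commits=0)
tx4f0: no from nova, cobalt -> abort (commits=0)

Answer: 0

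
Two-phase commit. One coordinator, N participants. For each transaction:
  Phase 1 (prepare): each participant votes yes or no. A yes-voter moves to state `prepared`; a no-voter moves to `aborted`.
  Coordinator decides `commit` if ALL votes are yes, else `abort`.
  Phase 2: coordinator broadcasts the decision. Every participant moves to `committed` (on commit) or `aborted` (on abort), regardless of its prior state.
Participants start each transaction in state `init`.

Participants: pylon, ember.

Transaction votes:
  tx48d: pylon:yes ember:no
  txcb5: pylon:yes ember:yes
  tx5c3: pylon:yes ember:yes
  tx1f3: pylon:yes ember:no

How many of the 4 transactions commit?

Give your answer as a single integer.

Answer: 2

Derivation:
tx48d: no from ember -> abort (commits=0)
txcb5: all yes -> commit (commits=1)
tx5c3: all yes -> commit (commits=2)
tx1f3: no from ember -> abort (commits=2)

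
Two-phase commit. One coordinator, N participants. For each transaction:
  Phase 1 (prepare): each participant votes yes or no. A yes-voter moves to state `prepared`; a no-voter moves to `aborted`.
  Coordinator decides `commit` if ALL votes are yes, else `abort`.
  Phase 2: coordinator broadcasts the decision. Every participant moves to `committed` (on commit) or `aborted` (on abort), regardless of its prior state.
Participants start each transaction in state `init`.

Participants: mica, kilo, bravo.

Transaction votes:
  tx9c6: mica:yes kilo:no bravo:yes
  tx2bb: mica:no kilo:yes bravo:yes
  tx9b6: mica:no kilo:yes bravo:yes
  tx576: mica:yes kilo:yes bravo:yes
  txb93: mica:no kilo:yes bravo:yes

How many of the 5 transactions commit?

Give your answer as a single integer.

tx9c6: no from kilo -> abort (commits=0)
tx2bb: no from mica -> abort (commits=0)
tx9b6: no from mica -> abort (commits=0)
tx576: all yes -> commit (commits=1)
txb93: no from mica -> abort (commits=1)

Answer: 1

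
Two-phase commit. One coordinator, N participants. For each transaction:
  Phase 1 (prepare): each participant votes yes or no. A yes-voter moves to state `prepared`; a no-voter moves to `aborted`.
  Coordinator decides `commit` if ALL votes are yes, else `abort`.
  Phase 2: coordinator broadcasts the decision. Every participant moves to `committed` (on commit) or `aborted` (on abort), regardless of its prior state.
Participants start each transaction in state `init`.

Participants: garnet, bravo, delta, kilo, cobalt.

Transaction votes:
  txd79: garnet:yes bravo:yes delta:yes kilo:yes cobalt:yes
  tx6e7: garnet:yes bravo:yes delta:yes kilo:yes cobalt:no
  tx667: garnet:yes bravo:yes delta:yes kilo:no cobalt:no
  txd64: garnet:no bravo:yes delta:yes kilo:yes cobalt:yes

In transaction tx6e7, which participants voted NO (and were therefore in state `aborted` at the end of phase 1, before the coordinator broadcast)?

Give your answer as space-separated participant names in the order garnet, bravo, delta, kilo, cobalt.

Txn tx6e7 phase 1: garnet yes -> prepared; bravo yes -> prepared; delta yes -> prepared; kilo yes -> prepared; cobalt no -> aborted

Answer: cobalt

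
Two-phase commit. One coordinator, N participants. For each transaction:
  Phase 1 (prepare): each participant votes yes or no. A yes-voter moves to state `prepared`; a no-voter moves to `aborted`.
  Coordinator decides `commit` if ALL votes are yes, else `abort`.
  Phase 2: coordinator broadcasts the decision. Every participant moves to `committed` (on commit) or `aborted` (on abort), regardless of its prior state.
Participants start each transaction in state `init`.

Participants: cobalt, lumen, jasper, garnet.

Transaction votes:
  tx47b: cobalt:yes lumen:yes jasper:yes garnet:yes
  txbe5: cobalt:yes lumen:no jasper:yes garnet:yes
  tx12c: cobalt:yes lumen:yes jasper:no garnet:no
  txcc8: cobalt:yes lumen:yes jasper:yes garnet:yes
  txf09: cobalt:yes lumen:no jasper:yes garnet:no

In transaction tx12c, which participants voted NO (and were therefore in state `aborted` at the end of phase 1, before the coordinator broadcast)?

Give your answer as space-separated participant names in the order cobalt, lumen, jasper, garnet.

Txn tx12c phase 1: cobalt yes -> prepared; lumen yes -> prepared; jasper no -> aborted; garnet no -> aborted

Answer: jasper garnet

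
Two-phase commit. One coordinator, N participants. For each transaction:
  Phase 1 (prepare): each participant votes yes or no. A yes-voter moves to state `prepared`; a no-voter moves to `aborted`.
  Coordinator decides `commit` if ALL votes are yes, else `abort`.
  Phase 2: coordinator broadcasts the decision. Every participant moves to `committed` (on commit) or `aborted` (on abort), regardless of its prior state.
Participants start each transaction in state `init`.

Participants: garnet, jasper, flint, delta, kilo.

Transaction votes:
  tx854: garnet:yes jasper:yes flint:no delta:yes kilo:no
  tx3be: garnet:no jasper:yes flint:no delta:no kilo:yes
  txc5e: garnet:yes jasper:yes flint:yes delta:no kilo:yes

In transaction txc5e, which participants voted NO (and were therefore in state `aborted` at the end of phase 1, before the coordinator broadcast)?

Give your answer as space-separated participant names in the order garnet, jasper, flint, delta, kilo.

Txn txc5e phase 1: garnet yes -> prepared; jasper yes -> prepared; flint yes -> prepared; delta no -> aborted; kilo yes -> prepared

Answer: delta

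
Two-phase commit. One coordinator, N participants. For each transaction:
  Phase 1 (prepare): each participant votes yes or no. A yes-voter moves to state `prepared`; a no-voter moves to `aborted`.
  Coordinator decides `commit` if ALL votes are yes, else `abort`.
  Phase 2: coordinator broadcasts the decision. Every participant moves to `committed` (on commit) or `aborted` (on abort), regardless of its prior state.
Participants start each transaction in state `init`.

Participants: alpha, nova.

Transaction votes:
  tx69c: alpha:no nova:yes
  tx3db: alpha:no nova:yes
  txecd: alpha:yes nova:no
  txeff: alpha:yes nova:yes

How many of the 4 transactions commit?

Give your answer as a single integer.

tx69c: no from alpha -> abort (commits=0)
tx3db: no from alpha -> abort (commits=0)
txecd: no from nova -> abort (commits=0)
txeff: all yes -> commit (commits=1)

Answer: 1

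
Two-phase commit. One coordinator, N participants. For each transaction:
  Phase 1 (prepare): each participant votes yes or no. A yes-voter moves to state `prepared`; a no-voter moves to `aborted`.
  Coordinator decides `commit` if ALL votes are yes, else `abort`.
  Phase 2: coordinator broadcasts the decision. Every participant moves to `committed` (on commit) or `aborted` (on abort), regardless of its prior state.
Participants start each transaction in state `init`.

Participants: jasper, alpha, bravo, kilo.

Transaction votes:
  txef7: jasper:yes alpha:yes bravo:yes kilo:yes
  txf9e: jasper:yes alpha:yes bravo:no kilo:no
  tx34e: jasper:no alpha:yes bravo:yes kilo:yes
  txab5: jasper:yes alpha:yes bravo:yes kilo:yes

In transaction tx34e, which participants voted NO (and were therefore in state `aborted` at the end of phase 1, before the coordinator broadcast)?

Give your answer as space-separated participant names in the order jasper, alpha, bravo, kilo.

Answer: jasper

Derivation:
Txn tx34e phase 1: jasper no -> aborted; alpha yes -> prepared; bravo yes -> prepared; kilo yes -> prepared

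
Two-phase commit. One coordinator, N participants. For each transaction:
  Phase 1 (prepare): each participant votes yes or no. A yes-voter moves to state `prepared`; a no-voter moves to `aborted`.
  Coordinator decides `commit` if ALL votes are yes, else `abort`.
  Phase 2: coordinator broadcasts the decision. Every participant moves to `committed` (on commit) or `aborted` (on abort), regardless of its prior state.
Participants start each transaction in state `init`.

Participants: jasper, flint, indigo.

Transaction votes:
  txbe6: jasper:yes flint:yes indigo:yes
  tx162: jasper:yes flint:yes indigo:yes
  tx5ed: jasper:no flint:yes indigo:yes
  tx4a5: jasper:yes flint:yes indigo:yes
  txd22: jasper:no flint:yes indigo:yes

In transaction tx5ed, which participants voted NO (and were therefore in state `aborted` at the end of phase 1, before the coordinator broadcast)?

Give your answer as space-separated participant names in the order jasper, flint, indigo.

Txn tx5ed phase 1: jasper no -> aborted; flint yes -> prepared; indigo yes -> prepared

Answer: jasper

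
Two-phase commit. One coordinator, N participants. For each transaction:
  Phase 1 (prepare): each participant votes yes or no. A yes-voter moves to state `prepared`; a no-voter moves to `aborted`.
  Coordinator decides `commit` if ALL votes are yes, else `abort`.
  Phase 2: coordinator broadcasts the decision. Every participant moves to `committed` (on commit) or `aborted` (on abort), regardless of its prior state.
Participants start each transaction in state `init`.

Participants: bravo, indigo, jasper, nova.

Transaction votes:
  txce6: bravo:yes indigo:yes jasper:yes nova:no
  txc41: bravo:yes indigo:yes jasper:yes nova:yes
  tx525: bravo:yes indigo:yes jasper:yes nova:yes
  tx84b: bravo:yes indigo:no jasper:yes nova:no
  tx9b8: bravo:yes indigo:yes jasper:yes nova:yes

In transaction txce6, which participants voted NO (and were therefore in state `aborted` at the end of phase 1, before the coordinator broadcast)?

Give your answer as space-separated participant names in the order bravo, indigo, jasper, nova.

Txn txce6 phase 1: bravo yes -> prepared; indigo yes -> prepared; jasper yes -> prepared; nova no -> aborted

Answer: nova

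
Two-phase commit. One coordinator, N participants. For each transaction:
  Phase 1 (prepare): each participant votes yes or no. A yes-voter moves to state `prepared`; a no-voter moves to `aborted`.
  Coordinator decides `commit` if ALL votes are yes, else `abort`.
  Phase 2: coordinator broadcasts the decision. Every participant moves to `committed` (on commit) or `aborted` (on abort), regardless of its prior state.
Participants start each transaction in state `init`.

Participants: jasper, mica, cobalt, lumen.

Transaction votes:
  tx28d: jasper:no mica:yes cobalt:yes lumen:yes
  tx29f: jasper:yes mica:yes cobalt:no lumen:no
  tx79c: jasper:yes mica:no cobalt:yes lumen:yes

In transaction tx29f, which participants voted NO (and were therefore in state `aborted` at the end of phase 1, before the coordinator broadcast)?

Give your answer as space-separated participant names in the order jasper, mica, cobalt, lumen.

Txn tx29f phase 1: jasper yes -> prepared; mica yes -> prepared; cobalt no -> aborted; lumen no -> aborted

Answer: cobalt lumen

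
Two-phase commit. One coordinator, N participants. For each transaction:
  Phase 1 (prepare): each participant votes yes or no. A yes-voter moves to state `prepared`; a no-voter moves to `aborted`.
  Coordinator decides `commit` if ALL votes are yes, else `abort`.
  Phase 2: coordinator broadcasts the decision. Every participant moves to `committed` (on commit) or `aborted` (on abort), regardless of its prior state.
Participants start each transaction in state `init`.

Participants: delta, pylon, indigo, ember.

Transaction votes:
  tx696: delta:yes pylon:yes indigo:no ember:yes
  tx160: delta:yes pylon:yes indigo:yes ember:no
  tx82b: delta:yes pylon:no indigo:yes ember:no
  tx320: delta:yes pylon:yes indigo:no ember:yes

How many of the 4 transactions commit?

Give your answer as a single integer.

tx696: no from indigo -> abort (commits=0)
tx160: no from ember -> abort (commits=0)
tx82b: no from pylon, ember -> abort (commits=0)
tx320: no from indigo -> abort (commits=0)

Answer: 0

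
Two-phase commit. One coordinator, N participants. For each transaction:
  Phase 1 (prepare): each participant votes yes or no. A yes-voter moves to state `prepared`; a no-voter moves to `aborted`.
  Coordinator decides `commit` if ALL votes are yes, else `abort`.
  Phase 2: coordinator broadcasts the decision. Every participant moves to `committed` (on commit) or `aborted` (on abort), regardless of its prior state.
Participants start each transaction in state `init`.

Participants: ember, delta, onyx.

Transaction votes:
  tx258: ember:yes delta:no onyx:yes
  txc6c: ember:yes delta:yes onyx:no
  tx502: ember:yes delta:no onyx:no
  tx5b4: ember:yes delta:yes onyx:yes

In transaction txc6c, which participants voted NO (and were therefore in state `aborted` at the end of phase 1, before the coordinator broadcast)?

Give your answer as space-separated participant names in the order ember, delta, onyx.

Txn txc6c phase 1: ember yes -> prepared; delta yes -> prepared; onyx no -> aborted

Answer: onyx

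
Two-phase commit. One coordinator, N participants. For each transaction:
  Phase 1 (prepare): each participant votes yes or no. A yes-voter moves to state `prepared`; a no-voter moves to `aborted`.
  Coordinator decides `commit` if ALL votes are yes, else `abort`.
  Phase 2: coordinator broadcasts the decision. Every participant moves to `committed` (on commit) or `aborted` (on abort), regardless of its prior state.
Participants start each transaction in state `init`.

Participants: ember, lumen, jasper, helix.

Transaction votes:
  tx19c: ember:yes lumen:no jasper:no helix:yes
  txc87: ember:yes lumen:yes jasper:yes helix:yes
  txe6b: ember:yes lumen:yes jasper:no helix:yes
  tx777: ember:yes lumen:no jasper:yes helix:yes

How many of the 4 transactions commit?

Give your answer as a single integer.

Answer: 1

Derivation:
tx19c: no from lumen, jasper -> abort (commits=0)
txc87: all yes -> commit (commits=1)
txe6b: no from jasper -> abort (commits=1)
tx777: no from lumen -> abort (commits=1)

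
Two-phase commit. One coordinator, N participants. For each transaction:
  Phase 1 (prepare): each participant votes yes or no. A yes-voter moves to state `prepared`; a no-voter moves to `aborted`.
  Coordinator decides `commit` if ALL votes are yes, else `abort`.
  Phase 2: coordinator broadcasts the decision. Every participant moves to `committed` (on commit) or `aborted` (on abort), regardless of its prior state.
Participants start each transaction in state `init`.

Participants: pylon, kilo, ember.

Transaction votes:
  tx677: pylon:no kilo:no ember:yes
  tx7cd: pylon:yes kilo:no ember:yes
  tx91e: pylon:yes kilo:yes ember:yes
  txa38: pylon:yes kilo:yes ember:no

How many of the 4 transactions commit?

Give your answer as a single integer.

tx677: no from pylon, kilo -> abort (commits=0)
tx7cd: no from kilo -> abort (commits=0)
tx91e: all yes -> commit (commits=1)
txa38: no from ember -> abort (commits=1)

Answer: 1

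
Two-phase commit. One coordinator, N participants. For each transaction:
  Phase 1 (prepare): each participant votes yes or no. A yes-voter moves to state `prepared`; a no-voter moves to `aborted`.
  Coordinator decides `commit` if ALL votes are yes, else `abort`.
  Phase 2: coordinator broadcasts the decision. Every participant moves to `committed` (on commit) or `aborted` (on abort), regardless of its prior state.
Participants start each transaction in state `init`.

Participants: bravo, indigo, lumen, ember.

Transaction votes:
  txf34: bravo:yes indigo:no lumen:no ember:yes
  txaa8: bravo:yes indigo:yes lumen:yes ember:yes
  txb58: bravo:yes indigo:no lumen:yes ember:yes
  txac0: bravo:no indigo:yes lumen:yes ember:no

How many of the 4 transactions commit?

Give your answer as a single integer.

txf34: no from indigo, lumen -> abort (commits=0)
txaa8: all yes -> commit (commits=1)
txb58: no from indigo -> abort (commits=1)
txac0: no from bravo, ember -> abort (commits=1)

Answer: 1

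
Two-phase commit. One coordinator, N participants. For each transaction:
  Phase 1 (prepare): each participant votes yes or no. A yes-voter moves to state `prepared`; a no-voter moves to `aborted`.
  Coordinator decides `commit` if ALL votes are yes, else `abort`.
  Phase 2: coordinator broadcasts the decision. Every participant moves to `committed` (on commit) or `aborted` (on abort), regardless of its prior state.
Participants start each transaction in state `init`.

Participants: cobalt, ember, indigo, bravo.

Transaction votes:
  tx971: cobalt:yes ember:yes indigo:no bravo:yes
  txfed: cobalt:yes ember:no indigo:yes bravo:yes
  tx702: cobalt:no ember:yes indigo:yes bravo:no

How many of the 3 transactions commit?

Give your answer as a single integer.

Answer: 0

Derivation:
tx971: no from indigo -> abort (commits=0)
txfed: no from ember -> abort (commits=0)
tx702: no from cobalt, bravo -> abort (commits=0)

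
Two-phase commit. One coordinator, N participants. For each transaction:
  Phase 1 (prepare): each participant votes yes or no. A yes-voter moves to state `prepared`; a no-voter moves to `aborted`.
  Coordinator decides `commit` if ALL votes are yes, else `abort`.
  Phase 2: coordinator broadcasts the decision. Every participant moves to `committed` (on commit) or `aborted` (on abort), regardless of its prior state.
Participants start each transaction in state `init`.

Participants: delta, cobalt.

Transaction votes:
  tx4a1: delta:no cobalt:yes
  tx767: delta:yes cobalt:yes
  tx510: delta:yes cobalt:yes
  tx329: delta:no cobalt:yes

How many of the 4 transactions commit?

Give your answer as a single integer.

Answer: 2

Derivation:
tx4a1: no from delta -> abort (commits=0)
tx767: all yes -> commit (commits=1)
tx510: all yes -> commit (commits=2)
tx329: no from delta -> abort (commits=2)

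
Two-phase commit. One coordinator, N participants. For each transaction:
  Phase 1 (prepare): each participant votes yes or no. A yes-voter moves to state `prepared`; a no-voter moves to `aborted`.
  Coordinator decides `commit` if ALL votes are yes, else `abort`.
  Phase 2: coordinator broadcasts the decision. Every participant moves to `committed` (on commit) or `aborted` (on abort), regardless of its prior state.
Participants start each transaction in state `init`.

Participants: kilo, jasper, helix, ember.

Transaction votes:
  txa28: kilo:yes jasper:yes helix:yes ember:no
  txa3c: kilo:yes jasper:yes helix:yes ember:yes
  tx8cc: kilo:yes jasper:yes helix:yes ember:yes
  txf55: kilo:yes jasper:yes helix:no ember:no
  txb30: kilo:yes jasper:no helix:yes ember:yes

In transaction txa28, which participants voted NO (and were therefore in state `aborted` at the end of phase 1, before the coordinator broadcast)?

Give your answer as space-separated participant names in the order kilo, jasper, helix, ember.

Answer: ember

Derivation:
Txn txa28 phase 1: kilo yes -> prepared; jasper yes -> prepared; helix yes -> prepared; ember no -> aborted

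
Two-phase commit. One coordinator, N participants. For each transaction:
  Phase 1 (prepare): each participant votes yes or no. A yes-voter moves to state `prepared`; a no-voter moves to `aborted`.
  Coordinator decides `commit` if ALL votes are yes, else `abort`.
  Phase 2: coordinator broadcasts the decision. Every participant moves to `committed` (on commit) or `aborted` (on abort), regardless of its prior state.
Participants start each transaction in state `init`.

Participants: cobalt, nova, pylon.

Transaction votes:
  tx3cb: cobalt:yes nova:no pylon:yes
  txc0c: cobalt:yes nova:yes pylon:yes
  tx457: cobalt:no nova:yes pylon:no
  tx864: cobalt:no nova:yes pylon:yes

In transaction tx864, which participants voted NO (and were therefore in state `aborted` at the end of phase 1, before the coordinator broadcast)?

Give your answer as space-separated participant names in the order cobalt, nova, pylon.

Answer: cobalt

Derivation:
Txn tx864 phase 1: cobalt no -> aborted; nova yes -> prepared; pylon yes -> prepared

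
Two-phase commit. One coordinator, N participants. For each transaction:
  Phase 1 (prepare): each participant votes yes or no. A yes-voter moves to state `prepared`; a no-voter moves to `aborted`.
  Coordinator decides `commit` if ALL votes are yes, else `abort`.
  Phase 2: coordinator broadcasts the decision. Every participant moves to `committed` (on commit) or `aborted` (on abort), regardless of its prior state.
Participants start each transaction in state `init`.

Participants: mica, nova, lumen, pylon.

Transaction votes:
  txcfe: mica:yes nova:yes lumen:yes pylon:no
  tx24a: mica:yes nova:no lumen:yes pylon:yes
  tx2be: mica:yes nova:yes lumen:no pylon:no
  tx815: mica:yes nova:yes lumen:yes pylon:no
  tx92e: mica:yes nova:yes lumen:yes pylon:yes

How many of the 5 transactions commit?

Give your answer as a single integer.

txcfe: no from pylon -> abort (commits=0)
tx24a: no from nova -> abort (commits=0)
tx2be: no from lumen, pylon -> abort (commits=0)
tx815: no from pylon -> abort (commits=0)
tx92e: all yes -> commit (commits=1)

Answer: 1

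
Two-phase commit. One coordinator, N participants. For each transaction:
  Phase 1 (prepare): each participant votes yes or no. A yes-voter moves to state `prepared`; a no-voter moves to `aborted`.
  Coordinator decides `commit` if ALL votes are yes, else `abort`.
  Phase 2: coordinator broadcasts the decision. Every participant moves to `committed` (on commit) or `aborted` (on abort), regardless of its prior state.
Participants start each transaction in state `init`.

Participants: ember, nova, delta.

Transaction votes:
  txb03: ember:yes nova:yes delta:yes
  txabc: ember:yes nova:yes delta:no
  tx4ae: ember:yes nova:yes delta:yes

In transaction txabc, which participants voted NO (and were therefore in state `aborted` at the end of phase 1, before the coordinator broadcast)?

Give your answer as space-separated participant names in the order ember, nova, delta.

Answer: delta

Derivation:
Txn txabc phase 1: ember yes -> prepared; nova yes -> prepared; delta no -> aborted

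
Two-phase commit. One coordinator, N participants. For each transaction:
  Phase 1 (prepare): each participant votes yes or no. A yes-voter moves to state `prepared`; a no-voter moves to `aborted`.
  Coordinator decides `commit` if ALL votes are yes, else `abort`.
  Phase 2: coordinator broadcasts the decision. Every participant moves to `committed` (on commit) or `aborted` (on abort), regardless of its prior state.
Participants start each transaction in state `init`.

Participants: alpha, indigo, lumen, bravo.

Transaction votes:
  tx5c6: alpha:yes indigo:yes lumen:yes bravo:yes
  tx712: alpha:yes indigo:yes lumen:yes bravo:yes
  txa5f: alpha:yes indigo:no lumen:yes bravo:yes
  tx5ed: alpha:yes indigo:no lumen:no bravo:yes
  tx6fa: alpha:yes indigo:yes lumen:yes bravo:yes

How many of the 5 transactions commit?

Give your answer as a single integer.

Answer: 3

Derivation:
tx5c6: all yes -> commit (commits=1)
tx712: all yes -> commit (commits=2)
txa5f: no from indigo -> abort (commits=2)
tx5ed: no from indigo, lumen -> abort (commits=2)
tx6fa: all yes -> commit (commits=3)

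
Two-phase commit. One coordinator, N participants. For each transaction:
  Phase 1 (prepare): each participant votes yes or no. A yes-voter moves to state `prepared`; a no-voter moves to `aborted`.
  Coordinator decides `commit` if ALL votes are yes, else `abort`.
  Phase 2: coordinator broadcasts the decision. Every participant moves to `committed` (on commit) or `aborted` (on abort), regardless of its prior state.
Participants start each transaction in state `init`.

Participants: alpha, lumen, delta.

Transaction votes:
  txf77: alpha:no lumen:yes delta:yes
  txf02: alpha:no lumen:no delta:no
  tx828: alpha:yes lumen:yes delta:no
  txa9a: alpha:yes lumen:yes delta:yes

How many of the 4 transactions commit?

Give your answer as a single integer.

txf77: no from alpha -> abort (commits=0)
txf02: no from alpha, lumen, delta -> abort (commits=0)
tx828: no from delta -> abort (commits=0)
txa9a: all yes -> commit (commits=1)

Answer: 1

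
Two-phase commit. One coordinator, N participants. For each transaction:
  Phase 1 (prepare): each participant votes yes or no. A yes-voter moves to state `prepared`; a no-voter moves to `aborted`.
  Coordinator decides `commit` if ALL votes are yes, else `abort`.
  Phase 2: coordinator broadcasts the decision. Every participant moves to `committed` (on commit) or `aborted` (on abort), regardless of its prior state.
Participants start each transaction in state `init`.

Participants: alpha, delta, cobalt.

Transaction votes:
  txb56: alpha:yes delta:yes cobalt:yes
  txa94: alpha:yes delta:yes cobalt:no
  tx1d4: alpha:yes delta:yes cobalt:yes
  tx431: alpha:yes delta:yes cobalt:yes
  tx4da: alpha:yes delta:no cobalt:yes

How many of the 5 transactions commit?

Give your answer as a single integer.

Answer: 3

Derivation:
txb56: all yes -> commit (commits=1)
txa94: no from cobalt -> abort (commits=1)
tx1d4: all yes -> commit (commits=2)
tx431: all yes -> commit (commits=3)
tx4da: no from delta -> abort (commits=3)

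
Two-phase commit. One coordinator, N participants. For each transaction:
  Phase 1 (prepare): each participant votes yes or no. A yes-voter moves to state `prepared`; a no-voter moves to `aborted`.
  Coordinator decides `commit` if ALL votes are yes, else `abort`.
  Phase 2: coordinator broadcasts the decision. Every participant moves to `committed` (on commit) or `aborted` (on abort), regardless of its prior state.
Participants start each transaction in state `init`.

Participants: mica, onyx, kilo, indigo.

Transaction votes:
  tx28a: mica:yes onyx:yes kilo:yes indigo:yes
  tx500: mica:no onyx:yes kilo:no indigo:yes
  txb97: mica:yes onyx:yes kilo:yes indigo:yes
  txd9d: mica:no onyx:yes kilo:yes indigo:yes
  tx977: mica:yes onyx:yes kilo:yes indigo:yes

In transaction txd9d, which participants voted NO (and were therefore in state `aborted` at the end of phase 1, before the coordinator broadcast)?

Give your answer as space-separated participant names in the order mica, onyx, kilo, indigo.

Txn txd9d phase 1: mica no -> aborted; onyx yes -> prepared; kilo yes -> prepared; indigo yes -> prepared

Answer: mica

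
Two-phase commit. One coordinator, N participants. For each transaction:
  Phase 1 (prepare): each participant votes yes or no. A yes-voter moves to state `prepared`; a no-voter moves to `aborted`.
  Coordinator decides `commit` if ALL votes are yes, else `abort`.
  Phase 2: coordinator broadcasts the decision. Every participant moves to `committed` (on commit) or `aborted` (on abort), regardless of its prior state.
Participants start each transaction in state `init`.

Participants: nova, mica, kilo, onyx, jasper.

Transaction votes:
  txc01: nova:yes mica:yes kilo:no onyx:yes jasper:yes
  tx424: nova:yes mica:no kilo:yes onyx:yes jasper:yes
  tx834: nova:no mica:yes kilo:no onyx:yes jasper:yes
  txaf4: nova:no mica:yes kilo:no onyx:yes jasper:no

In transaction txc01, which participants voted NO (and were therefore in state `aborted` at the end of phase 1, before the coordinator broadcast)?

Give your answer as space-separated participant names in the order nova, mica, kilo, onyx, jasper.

Txn txc01 phase 1: nova yes -> prepared; mica yes -> prepared; kilo no -> aborted; onyx yes -> prepared; jasper yes -> prepared

Answer: kilo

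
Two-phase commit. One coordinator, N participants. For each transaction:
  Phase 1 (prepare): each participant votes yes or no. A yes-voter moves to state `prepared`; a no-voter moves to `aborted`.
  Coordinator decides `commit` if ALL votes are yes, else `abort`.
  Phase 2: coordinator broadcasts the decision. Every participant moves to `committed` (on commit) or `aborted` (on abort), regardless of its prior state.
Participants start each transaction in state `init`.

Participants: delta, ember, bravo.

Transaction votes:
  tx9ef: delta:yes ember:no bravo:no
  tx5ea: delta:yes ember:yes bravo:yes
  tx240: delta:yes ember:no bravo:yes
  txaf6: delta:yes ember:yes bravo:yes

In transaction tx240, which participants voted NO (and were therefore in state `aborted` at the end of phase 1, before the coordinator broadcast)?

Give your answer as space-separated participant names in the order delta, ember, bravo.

Txn tx240 phase 1: delta yes -> prepared; ember no -> aborted; bravo yes -> prepared

Answer: ember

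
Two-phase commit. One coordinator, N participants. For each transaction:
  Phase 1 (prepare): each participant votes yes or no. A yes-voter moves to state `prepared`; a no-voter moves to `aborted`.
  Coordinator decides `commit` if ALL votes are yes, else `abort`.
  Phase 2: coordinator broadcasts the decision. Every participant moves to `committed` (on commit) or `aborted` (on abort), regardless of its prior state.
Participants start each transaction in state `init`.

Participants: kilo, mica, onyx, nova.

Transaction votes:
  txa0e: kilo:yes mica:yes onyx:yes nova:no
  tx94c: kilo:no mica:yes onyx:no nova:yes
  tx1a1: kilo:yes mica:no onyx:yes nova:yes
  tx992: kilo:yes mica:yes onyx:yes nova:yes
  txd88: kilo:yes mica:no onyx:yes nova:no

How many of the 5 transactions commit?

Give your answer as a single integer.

txa0e: no from nova -> abort (commits=0)
tx94c: no from kilo, onyx -> abort (commits=0)
tx1a1: no from mica -> abort (commits=0)
tx992: all yes -> commit (commits=1)
txd88: no from mica, nova -> abort (commits=1)

Answer: 1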